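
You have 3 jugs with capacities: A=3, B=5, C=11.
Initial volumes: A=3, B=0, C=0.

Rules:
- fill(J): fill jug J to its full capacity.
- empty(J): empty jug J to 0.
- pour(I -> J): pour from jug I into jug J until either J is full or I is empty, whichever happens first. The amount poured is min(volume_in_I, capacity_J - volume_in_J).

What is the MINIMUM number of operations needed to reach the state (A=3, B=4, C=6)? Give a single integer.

Answer: 7

Derivation:
BFS from (A=3, B=0, C=0). One shortest path:
  1. fill(B) -> (A=3 B=5 C=0)
  2. pour(A -> C) -> (A=0 B=5 C=3)
  3. pour(B -> A) -> (A=3 B=2 C=3)
  4. pour(A -> C) -> (A=0 B=2 C=6)
  5. pour(B -> A) -> (A=2 B=0 C=6)
  6. fill(B) -> (A=2 B=5 C=6)
  7. pour(B -> A) -> (A=3 B=4 C=6)
Reached target in 7 moves.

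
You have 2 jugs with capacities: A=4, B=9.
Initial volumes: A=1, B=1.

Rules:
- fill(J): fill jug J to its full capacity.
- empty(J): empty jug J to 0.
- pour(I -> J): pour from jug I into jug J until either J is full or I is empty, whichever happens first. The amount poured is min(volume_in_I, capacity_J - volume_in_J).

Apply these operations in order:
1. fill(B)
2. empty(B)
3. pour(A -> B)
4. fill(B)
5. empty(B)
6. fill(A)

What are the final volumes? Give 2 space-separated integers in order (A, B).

Answer: 4 0

Derivation:
Step 1: fill(B) -> (A=1 B=9)
Step 2: empty(B) -> (A=1 B=0)
Step 3: pour(A -> B) -> (A=0 B=1)
Step 4: fill(B) -> (A=0 B=9)
Step 5: empty(B) -> (A=0 B=0)
Step 6: fill(A) -> (A=4 B=0)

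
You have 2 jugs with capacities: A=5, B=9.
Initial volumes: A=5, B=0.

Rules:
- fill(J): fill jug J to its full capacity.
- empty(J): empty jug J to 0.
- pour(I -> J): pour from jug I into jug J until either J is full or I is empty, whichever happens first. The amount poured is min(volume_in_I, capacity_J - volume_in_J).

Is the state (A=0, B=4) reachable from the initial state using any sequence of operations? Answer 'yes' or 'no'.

Answer: yes

Derivation:
BFS from (A=5, B=0):
  1. empty(A) -> (A=0 B=0)
  2. fill(B) -> (A=0 B=9)
  3. pour(B -> A) -> (A=5 B=4)
  4. empty(A) -> (A=0 B=4)
Target reached → yes.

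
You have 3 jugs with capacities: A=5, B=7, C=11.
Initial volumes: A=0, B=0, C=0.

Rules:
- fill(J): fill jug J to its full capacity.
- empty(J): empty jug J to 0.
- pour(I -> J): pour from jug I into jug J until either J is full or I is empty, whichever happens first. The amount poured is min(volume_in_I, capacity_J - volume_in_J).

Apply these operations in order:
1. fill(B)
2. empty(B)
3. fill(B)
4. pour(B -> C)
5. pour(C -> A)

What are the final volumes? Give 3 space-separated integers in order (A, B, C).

Step 1: fill(B) -> (A=0 B=7 C=0)
Step 2: empty(B) -> (A=0 B=0 C=0)
Step 3: fill(B) -> (A=0 B=7 C=0)
Step 4: pour(B -> C) -> (A=0 B=0 C=7)
Step 5: pour(C -> A) -> (A=5 B=0 C=2)

Answer: 5 0 2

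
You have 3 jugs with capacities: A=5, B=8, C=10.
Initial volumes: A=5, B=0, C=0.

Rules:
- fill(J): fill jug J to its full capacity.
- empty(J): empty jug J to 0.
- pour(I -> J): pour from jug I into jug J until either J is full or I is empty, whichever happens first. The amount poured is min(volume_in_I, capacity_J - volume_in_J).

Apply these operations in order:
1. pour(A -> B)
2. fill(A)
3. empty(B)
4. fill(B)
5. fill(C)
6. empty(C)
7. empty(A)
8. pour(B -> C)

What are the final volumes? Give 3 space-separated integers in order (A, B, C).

Answer: 0 0 8

Derivation:
Step 1: pour(A -> B) -> (A=0 B=5 C=0)
Step 2: fill(A) -> (A=5 B=5 C=0)
Step 3: empty(B) -> (A=5 B=0 C=0)
Step 4: fill(B) -> (A=5 B=8 C=0)
Step 5: fill(C) -> (A=5 B=8 C=10)
Step 6: empty(C) -> (A=5 B=8 C=0)
Step 7: empty(A) -> (A=0 B=8 C=0)
Step 8: pour(B -> C) -> (A=0 B=0 C=8)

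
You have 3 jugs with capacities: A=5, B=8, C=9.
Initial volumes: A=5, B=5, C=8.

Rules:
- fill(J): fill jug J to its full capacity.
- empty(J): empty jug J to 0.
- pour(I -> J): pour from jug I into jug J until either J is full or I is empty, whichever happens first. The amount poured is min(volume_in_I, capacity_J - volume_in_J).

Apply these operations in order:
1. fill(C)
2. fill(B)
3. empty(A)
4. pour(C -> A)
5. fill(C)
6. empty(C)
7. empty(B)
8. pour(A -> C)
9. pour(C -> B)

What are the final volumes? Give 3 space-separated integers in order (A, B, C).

Answer: 0 5 0

Derivation:
Step 1: fill(C) -> (A=5 B=5 C=9)
Step 2: fill(B) -> (A=5 B=8 C=9)
Step 3: empty(A) -> (A=0 B=8 C=9)
Step 4: pour(C -> A) -> (A=5 B=8 C=4)
Step 5: fill(C) -> (A=5 B=8 C=9)
Step 6: empty(C) -> (A=5 B=8 C=0)
Step 7: empty(B) -> (A=5 B=0 C=0)
Step 8: pour(A -> C) -> (A=0 B=0 C=5)
Step 9: pour(C -> B) -> (A=0 B=5 C=0)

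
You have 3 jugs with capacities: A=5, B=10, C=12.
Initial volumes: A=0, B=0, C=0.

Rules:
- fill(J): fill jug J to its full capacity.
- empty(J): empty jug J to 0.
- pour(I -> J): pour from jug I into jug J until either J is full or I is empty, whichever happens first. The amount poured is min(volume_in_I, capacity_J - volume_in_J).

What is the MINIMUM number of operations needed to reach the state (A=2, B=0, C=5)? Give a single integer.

BFS from (A=0, B=0, C=0). One shortest path:
  1. fill(C) -> (A=0 B=0 C=12)
  2. pour(C -> B) -> (A=0 B=10 C=2)
  3. pour(B -> A) -> (A=5 B=5 C=2)
  4. empty(A) -> (A=0 B=5 C=2)
  5. pour(C -> A) -> (A=2 B=5 C=0)
  6. pour(B -> C) -> (A=2 B=0 C=5)
Reached target in 6 moves.

Answer: 6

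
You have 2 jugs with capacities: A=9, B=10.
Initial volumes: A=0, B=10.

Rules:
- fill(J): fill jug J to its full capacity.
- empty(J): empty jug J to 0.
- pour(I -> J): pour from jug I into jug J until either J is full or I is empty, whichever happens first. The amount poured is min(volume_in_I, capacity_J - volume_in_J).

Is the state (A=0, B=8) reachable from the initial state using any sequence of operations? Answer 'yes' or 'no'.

BFS from (A=0, B=10):
  1. fill(A) -> (A=9 B=10)
  2. empty(B) -> (A=9 B=0)
  3. pour(A -> B) -> (A=0 B=9)
  4. fill(A) -> (A=9 B=9)
  5. pour(A -> B) -> (A=8 B=10)
  6. empty(B) -> (A=8 B=0)
  7. pour(A -> B) -> (A=0 B=8)
Target reached → yes.

Answer: yes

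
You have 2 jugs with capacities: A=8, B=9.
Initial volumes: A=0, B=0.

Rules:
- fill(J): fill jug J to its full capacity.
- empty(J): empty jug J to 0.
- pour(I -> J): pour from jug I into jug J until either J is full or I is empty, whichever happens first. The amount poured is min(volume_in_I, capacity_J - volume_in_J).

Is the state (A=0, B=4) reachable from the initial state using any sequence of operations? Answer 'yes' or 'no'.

BFS from (A=0, B=0):
  1. fill(B) -> (A=0 B=9)
  2. pour(B -> A) -> (A=8 B=1)
  3. empty(A) -> (A=0 B=1)
  4. pour(B -> A) -> (A=1 B=0)
  5. fill(B) -> (A=1 B=9)
  6. pour(B -> A) -> (A=8 B=2)
  7. empty(A) -> (A=0 B=2)
  8. pour(B -> A) -> (A=2 B=0)
  9. fill(B) -> (A=2 B=9)
  10. pour(B -> A) -> (A=8 B=3)
  11. empty(A) -> (A=0 B=3)
  12. pour(B -> A) -> (A=3 B=0)
  13. fill(B) -> (A=3 B=9)
  14. pour(B -> A) -> (A=8 B=4)
  15. empty(A) -> (A=0 B=4)
Target reached → yes.

Answer: yes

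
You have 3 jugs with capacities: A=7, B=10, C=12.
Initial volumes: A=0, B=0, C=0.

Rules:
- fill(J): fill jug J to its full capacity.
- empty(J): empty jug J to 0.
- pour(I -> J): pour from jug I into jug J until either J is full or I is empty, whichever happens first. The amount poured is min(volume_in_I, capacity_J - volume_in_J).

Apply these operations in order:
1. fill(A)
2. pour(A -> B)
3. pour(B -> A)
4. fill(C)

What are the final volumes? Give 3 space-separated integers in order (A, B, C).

Answer: 7 0 12

Derivation:
Step 1: fill(A) -> (A=7 B=0 C=0)
Step 2: pour(A -> B) -> (A=0 B=7 C=0)
Step 3: pour(B -> A) -> (A=7 B=0 C=0)
Step 4: fill(C) -> (A=7 B=0 C=12)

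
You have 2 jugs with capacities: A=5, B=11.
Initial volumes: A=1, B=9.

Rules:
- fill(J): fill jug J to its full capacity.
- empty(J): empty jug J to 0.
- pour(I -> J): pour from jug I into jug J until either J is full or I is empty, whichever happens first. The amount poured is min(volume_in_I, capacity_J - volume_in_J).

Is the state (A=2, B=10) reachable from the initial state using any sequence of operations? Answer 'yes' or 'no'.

Answer: no

Derivation:
BFS explored all 33 reachable states.
Reachable set includes: (0,0), (0,1), (0,2), (0,3), (0,4), (0,5), (0,6), (0,7), (0,8), (0,9), (0,10), (0,11) ...
Target (A=2, B=10) not in reachable set → no.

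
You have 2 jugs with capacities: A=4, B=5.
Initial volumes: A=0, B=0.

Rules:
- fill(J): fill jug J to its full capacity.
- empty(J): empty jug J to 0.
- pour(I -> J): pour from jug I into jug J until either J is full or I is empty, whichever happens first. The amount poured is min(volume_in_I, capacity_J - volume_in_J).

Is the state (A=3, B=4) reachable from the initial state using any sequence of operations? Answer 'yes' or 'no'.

BFS explored all 18 reachable states.
Reachable set includes: (0,0), (0,1), (0,2), (0,3), (0,4), (0,5), (1,0), (1,5), (2,0), (2,5), (3,0), (3,5) ...
Target (A=3, B=4) not in reachable set → no.

Answer: no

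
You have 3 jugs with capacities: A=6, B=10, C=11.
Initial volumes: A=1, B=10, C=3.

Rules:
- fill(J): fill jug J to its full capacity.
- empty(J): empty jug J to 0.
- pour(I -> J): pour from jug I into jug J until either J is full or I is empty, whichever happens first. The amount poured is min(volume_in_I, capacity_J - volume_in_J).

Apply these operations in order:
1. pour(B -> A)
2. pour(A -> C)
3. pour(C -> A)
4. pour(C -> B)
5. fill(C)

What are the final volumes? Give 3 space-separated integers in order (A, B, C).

Step 1: pour(B -> A) -> (A=6 B=5 C=3)
Step 2: pour(A -> C) -> (A=0 B=5 C=9)
Step 3: pour(C -> A) -> (A=6 B=5 C=3)
Step 4: pour(C -> B) -> (A=6 B=8 C=0)
Step 5: fill(C) -> (A=6 B=8 C=11)

Answer: 6 8 11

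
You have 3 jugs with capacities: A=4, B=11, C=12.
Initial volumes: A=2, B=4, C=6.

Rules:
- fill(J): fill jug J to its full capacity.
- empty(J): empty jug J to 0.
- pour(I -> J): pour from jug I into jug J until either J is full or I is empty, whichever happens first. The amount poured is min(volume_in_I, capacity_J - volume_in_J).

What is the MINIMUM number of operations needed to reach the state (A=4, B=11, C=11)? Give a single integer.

BFS from (A=2, B=4, C=6). One shortest path:
  1. fill(A) -> (A=4 B=4 C=6)
  2. pour(C -> B) -> (A=4 B=10 C=0)
  3. fill(C) -> (A=4 B=10 C=12)
  4. pour(C -> B) -> (A=4 B=11 C=11)
Reached target in 4 moves.

Answer: 4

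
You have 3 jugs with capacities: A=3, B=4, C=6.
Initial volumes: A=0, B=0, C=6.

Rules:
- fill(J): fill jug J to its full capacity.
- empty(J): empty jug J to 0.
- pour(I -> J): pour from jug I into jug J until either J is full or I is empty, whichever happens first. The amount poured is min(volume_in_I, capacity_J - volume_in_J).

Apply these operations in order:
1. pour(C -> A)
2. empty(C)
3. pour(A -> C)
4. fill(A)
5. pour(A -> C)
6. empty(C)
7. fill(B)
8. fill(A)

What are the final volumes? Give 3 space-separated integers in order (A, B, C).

Answer: 3 4 0

Derivation:
Step 1: pour(C -> A) -> (A=3 B=0 C=3)
Step 2: empty(C) -> (A=3 B=0 C=0)
Step 3: pour(A -> C) -> (A=0 B=0 C=3)
Step 4: fill(A) -> (A=3 B=0 C=3)
Step 5: pour(A -> C) -> (A=0 B=0 C=6)
Step 6: empty(C) -> (A=0 B=0 C=0)
Step 7: fill(B) -> (A=0 B=4 C=0)
Step 8: fill(A) -> (A=3 B=4 C=0)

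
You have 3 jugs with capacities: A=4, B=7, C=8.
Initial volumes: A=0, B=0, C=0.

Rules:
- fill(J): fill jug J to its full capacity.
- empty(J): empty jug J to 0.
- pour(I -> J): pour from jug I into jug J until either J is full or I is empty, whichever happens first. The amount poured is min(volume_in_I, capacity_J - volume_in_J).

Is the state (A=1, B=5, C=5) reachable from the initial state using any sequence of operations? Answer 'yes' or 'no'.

BFS explored all 234 reachable states.
Reachable set includes: (0,0,0), (0,0,1), (0,0,2), (0,0,3), (0,0,4), (0,0,5), (0,0,6), (0,0,7), (0,0,8), (0,1,0), (0,1,1), (0,1,2) ...
Target (A=1, B=5, C=5) not in reachable set → no.

Answer: no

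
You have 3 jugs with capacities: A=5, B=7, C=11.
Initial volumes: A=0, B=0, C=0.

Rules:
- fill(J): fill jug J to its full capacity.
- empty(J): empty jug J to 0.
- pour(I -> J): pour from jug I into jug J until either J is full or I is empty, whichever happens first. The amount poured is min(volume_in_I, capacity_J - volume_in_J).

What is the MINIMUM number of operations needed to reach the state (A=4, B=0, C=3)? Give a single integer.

BFS from (A=0, B=0, C=0). One shortest path:
  1. fill(C) -> (A=0 B=0 C=11)
  2. pour(C -> B) -> (A=0 B=7 C=4)
  3. pour(C -> A) -> (A=4 B=7 C=0)
  4. pour(B -> C) -> (A=4 B=0 C=7)
  5. fill(B) -> (A=4 B=7 C=7)
  6. pour(B -> C) -> (A=4 B=3 C=11)
  7. empty(C) -> (A=4 B=3 C=0)
  8. pour(B -> C) -> (A=4 B=0 C=3)
Reached target in 8 moves.

Answer: 8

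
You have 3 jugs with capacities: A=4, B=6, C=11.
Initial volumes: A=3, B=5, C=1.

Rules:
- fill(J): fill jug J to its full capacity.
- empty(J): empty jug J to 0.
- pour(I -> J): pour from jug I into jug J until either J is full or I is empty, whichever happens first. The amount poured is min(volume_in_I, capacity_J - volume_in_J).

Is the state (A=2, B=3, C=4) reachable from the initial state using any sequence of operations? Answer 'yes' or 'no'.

BFS explored all 271 reachable states.
Reachable set includes: (0,0,0), (0,0,1), (0,0,2), (0,0,3), (0,0,4), (0,0,5), (0,0,6), (0,0,7), (0,0,8), (0,0,9), (0,0,10), (0,0,11) ...
Target (A=2, B=3, C=4) not in reachable set → no.

Answer: no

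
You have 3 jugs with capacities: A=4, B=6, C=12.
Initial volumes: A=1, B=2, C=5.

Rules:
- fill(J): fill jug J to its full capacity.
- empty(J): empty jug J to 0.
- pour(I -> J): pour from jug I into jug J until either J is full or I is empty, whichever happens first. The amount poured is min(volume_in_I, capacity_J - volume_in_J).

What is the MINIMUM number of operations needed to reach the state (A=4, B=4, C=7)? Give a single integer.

BFS from (A=1, B=2, C=5). One shortest path:
  1. fill(A) -> (A=4 B=2 C=5)
  2. pour(B -> C) -> (A=4 B=0 C=7)
  3. pour(A -> B) -> (A=0 B=4 C=7)
  4. fill(A) -> (A=4 B=4 C=7)
Reached target in 4 moves.

Answer: 4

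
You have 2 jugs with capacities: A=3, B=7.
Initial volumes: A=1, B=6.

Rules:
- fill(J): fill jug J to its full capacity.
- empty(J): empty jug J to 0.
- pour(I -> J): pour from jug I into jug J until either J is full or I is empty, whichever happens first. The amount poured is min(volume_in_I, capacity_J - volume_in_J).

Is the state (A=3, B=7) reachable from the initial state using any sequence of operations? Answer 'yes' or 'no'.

BFS from (A=1, B=6):
  1. fill(A) -> (A=3 B=6)
  2. fill(B) -> (A=3 B=7)
Target reached → yes.

Answer: yes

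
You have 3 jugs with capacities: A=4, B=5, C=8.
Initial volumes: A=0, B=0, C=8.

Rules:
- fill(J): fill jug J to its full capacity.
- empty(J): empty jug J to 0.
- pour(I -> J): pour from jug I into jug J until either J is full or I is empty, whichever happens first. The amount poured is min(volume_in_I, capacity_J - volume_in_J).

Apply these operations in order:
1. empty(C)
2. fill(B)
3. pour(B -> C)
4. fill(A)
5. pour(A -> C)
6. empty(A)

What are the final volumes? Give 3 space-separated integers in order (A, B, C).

Answer: 0 0 8

Derivation:
Step 1: empty(C) -> (A=0 B=0 C=0)
Step 2: fill(B) -> (A=0 B=5 C=0)
Step 3: pour(B -> C) -> (A=0 B=0 C=5)
Step 4: fill(A) -> (A=4 B=0 C=5)
Step 5: pour(A -> C) -> (A=1 B=0 C=8)
Step 6: empty(A) -> (A=0 B=0 C=8)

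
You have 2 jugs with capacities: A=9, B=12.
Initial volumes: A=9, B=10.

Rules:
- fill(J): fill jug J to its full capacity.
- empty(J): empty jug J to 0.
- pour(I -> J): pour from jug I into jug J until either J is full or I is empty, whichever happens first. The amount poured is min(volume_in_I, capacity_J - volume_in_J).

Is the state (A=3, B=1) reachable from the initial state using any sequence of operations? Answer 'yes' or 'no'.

Answer: no

Derivation:
BFS explored all 28 reachable states.
Reachable set includes: (0,0), (0,1), (0,3), (0,4), (0,6), (0,7), (0,9), (0,10), (0,12), (1,0), (1,12), (3,0) ...
Target (A=3, B=1) not in reachable set → no.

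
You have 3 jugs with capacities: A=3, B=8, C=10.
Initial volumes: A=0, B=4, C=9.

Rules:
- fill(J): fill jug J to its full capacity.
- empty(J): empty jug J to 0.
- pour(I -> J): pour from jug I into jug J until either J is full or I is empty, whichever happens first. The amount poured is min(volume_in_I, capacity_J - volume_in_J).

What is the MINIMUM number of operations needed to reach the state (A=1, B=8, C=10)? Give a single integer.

BFS from (A=0, B=4, C=9). One shortest path:
  1. empty(B) -> (A=0 B=0 C=9)
  2. pour(C -> B) -> (A=0 B=8 C=1)
  3. pour(C -> A) -> (A=1 B=8 C=0)
  4. fill(C) -> (A=1 B=8 C=10)
Reached target in 4 moves.

Answer: 4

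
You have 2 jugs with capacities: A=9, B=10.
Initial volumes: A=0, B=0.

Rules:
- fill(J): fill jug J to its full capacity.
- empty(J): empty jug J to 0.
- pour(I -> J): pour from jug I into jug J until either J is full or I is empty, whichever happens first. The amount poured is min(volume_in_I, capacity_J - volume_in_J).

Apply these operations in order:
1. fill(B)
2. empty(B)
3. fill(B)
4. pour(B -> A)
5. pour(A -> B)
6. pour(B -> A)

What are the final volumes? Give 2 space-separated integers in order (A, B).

Answer: 9 1

Derivation:
Step 1: fill(B) -> (A=0 B=10)
Step 2: empty(B) -> (A=0 B=0)
Step 3: fill(B) -> (A=0 B=10)
Step 4: pour(B -> A) -> (A=9 B=1)
Step 5: pour(A -> B) -> (A=0 B=10)
Step 6: pour(B -> A) -> (A=9 B=1)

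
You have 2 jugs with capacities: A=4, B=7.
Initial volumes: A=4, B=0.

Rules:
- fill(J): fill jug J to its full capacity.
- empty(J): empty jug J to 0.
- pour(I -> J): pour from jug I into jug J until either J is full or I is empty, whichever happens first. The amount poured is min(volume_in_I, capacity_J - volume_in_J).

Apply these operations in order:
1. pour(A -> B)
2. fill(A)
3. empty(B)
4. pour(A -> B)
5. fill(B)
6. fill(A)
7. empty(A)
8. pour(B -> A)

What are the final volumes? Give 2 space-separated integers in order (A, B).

Answer: 4 3

Derivation:
Step 1: pour(A -> B) -> (A=0 B=4)
Step 2: fill(A) -> (A=4 B=4)
Step 3: empty(B) -> (A=4 B=0)
Step 4: pour(A -> B) -> (A=0 B=4)
Step 5: fill(B) -> (A=0 B=7)
Step 6: fill(A) -> (A=4 B=7)
Step 7: empty(A) -> (A=0 B=7)
Step 8: pour(B -> A) -> (A=4 B=3)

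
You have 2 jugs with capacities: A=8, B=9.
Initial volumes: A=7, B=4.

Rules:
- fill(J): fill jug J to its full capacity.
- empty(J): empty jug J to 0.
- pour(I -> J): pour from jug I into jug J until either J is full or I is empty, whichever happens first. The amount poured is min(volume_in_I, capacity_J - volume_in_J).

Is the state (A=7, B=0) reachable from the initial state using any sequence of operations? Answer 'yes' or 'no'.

BFS from (A=7, B=4):
  1. empty(B) -> (A=7 B=0)
Target reached → yes.

Answer: yes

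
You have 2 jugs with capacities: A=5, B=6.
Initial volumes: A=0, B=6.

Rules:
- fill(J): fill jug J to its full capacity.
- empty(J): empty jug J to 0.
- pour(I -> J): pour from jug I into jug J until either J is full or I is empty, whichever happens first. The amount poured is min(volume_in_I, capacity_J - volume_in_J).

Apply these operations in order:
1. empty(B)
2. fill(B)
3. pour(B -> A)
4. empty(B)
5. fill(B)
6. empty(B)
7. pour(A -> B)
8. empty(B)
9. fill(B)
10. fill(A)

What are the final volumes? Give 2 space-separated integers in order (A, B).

Answer: 5 6

Derivation:
Step 1: empty(B) -> (A=0 B=0)
Step 2: fill(B) -> (A=0 B=6)
Step 3: pour(B -> A) -> (A=5 B=1)
Step 4: empty(B) -> (A=5 B=0)
Step 5: fill(B) -> (A=5 B=6)
Step 6: empty(B) -> (A=5 B=0)
Step 7: pour(A -> B) -> (A=0 B=5)
Step 8: empty(B) -> (A=0 B=0)
Step 9: fill(B) -> (A=0 B=6)
Step 10: fill(A) -> (A=5 B=6)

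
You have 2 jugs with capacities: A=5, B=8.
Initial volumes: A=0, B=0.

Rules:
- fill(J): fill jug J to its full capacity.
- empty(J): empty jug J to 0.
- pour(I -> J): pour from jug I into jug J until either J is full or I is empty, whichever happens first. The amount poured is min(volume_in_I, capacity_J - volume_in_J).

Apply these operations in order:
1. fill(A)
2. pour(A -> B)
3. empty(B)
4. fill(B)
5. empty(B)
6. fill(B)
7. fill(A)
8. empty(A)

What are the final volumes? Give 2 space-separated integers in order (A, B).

Step 1: fill(A) -> (A=5 B=0)
Step 2: pour(A -> B) -> (A=0 B=5)
Step 3: empty(B) -> (A=0 B=0)
Step 4: fill(B) -> (A=0 B=8)
Step 5: empty(B) -> (A=0 B=0)
Step 6: fill(B) -> (A=0 B=8)
Step 7: fill(A) -> (A=5 B=8)
Step 8: empty(A) -> (A=0 B=8)

Answer: 0 8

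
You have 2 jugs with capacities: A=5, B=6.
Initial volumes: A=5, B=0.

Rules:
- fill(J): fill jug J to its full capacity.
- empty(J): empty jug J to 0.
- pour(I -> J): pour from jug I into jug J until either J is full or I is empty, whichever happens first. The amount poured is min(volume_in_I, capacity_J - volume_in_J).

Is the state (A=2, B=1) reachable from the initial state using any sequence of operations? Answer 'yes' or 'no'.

Answer: no

Derivation:
BFS explored all 22 reachable states.
Reachable set includes: (0,0), (0,1), (0,2), (0,3), (0,4), (0,5), (0,6), (1,0), (1,6), (2,0), (2,6), (3,0) ...
Target (A=2, B=1) not in reachable set → no.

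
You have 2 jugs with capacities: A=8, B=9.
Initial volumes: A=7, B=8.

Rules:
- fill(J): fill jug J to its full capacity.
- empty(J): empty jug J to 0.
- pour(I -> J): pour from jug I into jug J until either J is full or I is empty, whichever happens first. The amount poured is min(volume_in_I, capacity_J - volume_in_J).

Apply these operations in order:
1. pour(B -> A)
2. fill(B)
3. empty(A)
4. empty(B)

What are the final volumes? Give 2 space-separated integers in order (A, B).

Answer: 0 0

Derivation:
Step 1: pour(B -> A) -> (A=8 B=7)
Step 2: fill(B) -> (A=8 B=9)
Step 3: empty(A) -> (A=0 B=9)
Step 4: empty(B) -> (A=0 B=0)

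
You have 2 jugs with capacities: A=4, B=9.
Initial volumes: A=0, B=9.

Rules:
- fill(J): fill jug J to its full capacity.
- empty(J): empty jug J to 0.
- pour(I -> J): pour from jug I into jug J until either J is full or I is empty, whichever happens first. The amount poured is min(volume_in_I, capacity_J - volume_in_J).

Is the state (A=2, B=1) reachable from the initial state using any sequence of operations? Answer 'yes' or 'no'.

BFS explored all 26 reachable states.
Reachable set includes: (0,0), (0,1), (0,2), (0,3), (0,4), (0,5), (0,6), (0,7), (0,8), (0,9), (1,0), (1,9) ...
Target (A=2, B=1) not in reachable set → no.

Answer: no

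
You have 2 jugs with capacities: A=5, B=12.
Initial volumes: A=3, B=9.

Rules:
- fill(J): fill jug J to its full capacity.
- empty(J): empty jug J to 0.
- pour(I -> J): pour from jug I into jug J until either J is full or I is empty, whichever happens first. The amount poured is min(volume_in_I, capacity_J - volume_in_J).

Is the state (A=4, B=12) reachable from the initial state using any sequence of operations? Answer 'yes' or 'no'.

Answer: yes

Derivation:
BFS from (A=3, B=9):
  1. empty(A) -> (A=0 B=9)
  2. pour(B -> A) -> (A=5 B=4)
  3. empty(A) -> (A=0 B=4)
  4. pour(B -> A) -> (A=4 B=0)
  5. fill(B) -> (A=4 B=12)
Target reached → yes.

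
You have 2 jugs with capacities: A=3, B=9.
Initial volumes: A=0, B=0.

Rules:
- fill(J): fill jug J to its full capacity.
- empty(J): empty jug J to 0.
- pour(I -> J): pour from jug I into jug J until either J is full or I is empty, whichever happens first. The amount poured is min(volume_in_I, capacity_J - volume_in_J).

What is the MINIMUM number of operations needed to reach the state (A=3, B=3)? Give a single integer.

Answer: 3

Derivation:
BFS from (A=0, B=0). One shortest path:
  1. fill(A) -> (A=3 B=0)
  2. pour(A -> B) -> (A=0 B=3)
  3. fill(A) -> (A=3 B=3)
Reached target in 3 moves.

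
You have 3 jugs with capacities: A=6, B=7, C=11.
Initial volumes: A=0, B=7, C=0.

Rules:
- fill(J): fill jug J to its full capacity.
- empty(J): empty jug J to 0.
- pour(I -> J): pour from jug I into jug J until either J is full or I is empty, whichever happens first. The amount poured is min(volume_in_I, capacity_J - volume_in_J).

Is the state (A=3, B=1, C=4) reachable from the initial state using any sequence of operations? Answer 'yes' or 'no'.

Answer: no

Derivation:
BFS explored all 372 reachable states.
Reachable set includes: (0,0,0), (0,0,1), (0,0,2), (0,0,3), (0,0,4), (0,0,5), (0,0,6), (0,0,7), (0,0,8), (0,0,9), (0,0,10), (0,0,11) ...
Target (A=3, B=1, C=4) not in reachable set → no.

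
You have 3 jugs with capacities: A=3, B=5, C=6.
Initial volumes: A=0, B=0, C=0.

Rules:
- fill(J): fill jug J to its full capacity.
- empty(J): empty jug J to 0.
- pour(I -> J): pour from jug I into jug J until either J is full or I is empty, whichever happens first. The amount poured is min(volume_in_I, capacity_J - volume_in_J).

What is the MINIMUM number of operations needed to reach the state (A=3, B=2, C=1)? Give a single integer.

Answer: 3

Derivation:
BFS from (A=0, B=0, C=0). One shortest path:
  1. fill(C) -> (A=0 B=0 C=6)
  2. pour(C -> B) -> (A=0 B=5 C=1)
  3. pour(B -> A) -> (A=3 B=2 C=1)
Reached target in 3 moves.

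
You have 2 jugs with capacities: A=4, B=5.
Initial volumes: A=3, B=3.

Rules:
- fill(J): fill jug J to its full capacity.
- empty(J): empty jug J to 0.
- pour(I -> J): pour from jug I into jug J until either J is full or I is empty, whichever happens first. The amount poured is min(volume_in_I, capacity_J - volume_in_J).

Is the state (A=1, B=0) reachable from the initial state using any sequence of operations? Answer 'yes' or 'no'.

Answer: yes

Derivation:
BFS from (A=3, B=3):
  1. pour(A -> B) -> (A=1 B=5)
  2. empty(B) -> (A=1 B=0)
Target reached → yes.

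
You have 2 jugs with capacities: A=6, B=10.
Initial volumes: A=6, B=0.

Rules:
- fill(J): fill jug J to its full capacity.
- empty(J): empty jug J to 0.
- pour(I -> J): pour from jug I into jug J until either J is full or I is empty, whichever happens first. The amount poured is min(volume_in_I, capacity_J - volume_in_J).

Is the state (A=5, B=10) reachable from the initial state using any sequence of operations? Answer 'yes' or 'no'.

Answer: no

Derivation:
BFS explored all 16 reachable states.
Reachable set includes: (0,0), (0,2), (0,4), (0,6), (0,8), (0,10), (2,0), (2,10), (4,0), (4,10), (6,0), (6,2) ...
Target (A=5, B=10) not in reachable set → no.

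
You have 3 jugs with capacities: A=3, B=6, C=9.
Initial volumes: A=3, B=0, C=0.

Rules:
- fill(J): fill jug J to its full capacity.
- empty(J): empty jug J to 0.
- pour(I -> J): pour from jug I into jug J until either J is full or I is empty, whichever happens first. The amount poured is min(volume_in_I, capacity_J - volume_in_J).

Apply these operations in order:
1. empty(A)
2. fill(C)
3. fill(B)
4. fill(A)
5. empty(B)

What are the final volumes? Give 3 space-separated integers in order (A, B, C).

Answer: 3 0 9

Derivation:
Step 1: empty(A) -> (A=0 B=0 C=0)
Step 2: fill(C) -> (A=0 B=0 C=9)
Step 3: fill(B) -> (A=0 B=6 C=9)
Step 4: fill(A) -> (A=3 B=6 C=9)
Step 5: empty(B) -> (A=3 B=0 C=9)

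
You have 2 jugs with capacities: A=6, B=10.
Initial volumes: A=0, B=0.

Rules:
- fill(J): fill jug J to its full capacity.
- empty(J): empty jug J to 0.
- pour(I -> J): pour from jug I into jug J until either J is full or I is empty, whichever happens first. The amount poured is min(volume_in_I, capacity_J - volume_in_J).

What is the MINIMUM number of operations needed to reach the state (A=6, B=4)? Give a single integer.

Answer: 2

Derivation:
BFS from (A=0, B=0). One shortest path:
  1. fill(B) -> (A=0 B=10)
  2. pour(B -> A) -> (A=6 B=4)
Reached target in 2 moves.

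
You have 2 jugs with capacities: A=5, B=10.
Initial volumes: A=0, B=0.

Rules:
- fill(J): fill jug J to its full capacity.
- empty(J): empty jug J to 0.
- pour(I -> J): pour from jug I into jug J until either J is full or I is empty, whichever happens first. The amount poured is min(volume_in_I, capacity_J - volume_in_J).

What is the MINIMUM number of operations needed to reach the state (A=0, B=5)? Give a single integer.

Answer: 2

Derivation:
BFS from (A=0, B=0). One shortest path:
  1. fill(A) -> (A=5 B=0)
  2. pour(A -> B) -> (A=0 B=5)
Reached target in 2 moves.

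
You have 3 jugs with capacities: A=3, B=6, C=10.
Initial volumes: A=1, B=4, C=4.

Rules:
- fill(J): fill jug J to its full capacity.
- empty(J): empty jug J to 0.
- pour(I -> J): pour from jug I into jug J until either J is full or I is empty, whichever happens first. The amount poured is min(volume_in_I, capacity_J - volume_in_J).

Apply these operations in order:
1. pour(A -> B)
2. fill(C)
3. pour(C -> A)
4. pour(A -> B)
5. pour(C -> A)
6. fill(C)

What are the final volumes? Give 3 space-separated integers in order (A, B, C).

Step 1: pour(A -> B) -> (A=0 B=5 C=4)
Step 2: fill(C) -> (A=0 B=5 C=10)
Step 3: pour(C -> A) -> (A=3 B=5 C=7)
Step 4: pour(A -> B) -> (A=2 B=6 C=7)
Step 5: pour(C -> A) -> (A=3 B=6 C=6)
Step 6: fill(C) -> (A=3 B=6 C=10)

Answer: 3 6 10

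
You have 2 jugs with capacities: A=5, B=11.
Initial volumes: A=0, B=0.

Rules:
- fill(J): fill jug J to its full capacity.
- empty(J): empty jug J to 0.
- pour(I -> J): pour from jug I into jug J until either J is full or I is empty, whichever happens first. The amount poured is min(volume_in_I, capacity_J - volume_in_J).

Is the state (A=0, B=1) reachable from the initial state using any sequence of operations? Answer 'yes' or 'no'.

BFS from (A=0, B=0):
  1. fill(B) -> (A=0 B=11)
  2. pour(B -> A) -> (A=5 B=6)
  3. empty(A) -> (A=0 B=6)
  4. pour(B -> A) -> (A=5 B=1)
  5. empty(A) -> (A=0 B=1)
Target reached → yes.

Answer: yes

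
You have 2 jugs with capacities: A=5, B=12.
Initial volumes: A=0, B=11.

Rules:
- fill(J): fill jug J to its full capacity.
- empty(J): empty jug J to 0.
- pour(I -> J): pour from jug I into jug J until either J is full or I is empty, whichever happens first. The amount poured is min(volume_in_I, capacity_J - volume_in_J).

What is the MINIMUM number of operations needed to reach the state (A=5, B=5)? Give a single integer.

BFS from (A=0, B=11). One shortest path:
  1. fill(A) -> (A=5 B=11)
  2. empty(B) -> (A=5 B=0)
  3. pour(A -> B) -> (A=0 B=5)
  4. fill(A) -> (A=5 B=5)
Reached target in 4 moves.

Answer: 4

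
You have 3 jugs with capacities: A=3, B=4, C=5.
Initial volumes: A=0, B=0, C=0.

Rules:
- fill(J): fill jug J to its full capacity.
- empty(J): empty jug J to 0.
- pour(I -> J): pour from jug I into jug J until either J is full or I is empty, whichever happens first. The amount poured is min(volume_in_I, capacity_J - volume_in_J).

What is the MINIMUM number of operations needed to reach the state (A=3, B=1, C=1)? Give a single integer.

Answer: 3

Derivation:
BFS from (A=0, B=0, C=0). One shortest path:
  1. fill(C) -> (A=0 B=0 C=5)
  2. pour(C -> B) -> (A=0 B=4 C=1)
  3. pour(B -> A) -> (A=3 B=1 C=1)
Reached target in 3 moves.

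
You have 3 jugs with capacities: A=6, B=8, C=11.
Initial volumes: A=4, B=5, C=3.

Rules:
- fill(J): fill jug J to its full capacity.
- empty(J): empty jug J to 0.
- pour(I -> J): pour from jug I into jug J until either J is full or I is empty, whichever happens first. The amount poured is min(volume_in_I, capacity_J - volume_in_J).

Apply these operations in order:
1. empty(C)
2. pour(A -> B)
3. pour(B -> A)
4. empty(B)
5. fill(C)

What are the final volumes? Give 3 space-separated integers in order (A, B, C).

Answer: 6 0 11

Derivation:
Step 1: empty(C) -> (A=4 B=5 C=0)
Step 2: pour(A -> B) -> (A=1 B=8 C=0)
Step 3: pour(B -> A) -> (A=6 B=3 C=0)
Step 4: empty(B) -> (A=6 B=0 C=0)
Step 5: fill(C) -> (A=6 B=0 C=11)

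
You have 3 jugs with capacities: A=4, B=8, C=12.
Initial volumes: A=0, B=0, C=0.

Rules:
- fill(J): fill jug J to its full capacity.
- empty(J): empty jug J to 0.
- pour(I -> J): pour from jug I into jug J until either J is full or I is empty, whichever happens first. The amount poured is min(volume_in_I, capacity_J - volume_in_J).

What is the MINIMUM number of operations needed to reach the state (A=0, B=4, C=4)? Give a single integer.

BFS from (A=0, B=0, C=0). One shortest path:
  1. fill(B) -> (A=0 B=8 C=0)
  2. pour(B -> A) -> (A=4 B=4 C=0)
  3. pour(A -> C) -> (A=0 B=4 C=4)
Reached target in 3 moves.

Answer: 3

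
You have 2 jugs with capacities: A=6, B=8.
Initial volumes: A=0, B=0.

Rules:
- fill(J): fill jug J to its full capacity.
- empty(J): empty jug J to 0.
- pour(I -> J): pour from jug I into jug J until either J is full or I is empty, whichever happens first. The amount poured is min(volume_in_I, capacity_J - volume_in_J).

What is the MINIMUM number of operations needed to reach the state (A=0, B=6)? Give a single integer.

Answer: 2

Derivation:
BFS from (A=0, B=0). One shortest path:
  1. fill(A) -> (A=6 B=0)
  2. pour(A -> B) -> (A=0 B=6)
Reached target in 2 moves.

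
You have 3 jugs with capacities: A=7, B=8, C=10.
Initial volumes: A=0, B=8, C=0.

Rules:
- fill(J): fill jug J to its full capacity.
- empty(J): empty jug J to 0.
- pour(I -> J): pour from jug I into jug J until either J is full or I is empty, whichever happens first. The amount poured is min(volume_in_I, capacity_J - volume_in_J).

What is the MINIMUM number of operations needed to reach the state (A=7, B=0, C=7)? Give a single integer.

Answer: 4

Derivation:
BFS from (A=0, B=8, C=0). One shortest path:
  1. fill(A) -> (A=7 B=8 C=0)
  2. empty(B) -> (A=7 B=0 C=0)
  3. pour(A -> C) -> (A=0 B=0 C=7)
  4. fill(A) -> (A=7 B=0 C=7)
Reached target in 4 moves.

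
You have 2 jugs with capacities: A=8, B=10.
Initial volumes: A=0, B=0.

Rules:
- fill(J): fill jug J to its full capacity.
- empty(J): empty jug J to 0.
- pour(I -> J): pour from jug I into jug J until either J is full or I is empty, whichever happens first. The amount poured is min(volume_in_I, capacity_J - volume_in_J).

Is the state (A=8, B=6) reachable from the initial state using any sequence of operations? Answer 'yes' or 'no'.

Answer: yes

Derivation:
BFS from (A=0, B=0):
  1. fill(A) -> (A=8 B=0)
  2. pour(A -> B) -> (A=0 B=8)
  3. fill(A) -> (A=8 B=8)
  4. pour(A -> B) -> (A=6 B=10)
  5. empty(B) -> (A=6 B=0)
  6. pour(A -> B) -> (A=0 B=6)
  7. fill(A) -> (A=8 B=6)
Target reached → yes.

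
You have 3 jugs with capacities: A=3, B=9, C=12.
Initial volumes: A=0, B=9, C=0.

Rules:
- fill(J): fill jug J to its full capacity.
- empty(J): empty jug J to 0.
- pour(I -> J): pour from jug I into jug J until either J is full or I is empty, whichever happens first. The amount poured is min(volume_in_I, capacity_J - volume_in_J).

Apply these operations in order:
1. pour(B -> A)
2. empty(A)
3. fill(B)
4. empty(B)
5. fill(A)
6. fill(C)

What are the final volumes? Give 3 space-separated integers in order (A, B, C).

Answer: 3 0 12

Derivation:
Step 1: pour(B -> A) -> (A=3 B=6 C=0)
Step 2: empty(A) -> (A=0 B=6 C=0)
Step 3: fill(B) -> (A=0 B=9 C=0)
Step 4: empty(B) -> (A=0 B=0 C=0)
Step 5: fill(A) -> (A=3 B=0 C=0)
Step 6: fill(C) -> (A=3 B=0 C=12)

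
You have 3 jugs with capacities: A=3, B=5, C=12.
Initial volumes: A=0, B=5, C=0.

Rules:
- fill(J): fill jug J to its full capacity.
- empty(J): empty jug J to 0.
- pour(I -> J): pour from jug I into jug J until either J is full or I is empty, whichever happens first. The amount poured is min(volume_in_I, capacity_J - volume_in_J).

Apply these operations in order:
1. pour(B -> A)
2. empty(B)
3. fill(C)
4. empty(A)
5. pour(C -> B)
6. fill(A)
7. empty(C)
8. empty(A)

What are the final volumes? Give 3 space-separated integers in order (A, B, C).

Answer: 0 5 0

Derivation:
Step 1: pour(B -> A) -> (A=3 B=2 C=0)
Step 2: empty(B) -> (A=3 B=0 C=0)
Step 3: fill(C) -> (A=3 B=0 C=12)
Step 4: empty(A) -> (A=0 B=0 C=12)
Step 5: pour(C -> B) -> (A=0 B=5 C=7)
Step 6: fill(A) -> (A=3 B=5 C=7)
Step 7: empty(C) -> (A=3 B=5 C=0)
Step 8: empty(A) -> (A=0 B=5 C=0)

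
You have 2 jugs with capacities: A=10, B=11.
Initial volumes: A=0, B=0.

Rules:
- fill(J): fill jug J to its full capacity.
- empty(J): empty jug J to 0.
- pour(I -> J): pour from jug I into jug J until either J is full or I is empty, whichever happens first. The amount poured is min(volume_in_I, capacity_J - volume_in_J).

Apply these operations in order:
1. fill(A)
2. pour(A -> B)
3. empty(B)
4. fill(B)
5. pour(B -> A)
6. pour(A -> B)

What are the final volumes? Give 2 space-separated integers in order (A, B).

Step 1: fill(A) -> (A=10 B=0)
Step 2: pour(A -> B) -> (A=0 B=10)
Step 3: empty(B) -> (A=0 B=0)
Step 4: fill(B) -> (A=0 B=11)
Step 5: pour(B -> A) -> (A=10 B=1)
Step 6: pour(A -> B) -> (A=0 B=11)

Answer: 0 11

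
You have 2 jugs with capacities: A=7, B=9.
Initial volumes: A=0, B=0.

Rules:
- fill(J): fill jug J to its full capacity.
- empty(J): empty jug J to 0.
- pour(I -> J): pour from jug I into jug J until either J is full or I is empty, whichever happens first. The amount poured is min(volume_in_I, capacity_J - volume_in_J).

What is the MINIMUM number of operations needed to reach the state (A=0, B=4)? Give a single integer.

BFS from (A=0, B=0). One shortest path:
  1. fill(B) -> (A=0 B=9)
  2. pour(B -> A) -> (A=7 B=2)
  3. empty(A) -> (A=0 B=2)
  4. pour(B -> A) -> (A=2 B=0)
  5. fill(B) -> (A=2 B=9)
  6. pour(B -> A) -> (A=7 B=4)
  7. empty(A) -> (A=0 B=4)
Reached target in 7 moves.

Answer: 7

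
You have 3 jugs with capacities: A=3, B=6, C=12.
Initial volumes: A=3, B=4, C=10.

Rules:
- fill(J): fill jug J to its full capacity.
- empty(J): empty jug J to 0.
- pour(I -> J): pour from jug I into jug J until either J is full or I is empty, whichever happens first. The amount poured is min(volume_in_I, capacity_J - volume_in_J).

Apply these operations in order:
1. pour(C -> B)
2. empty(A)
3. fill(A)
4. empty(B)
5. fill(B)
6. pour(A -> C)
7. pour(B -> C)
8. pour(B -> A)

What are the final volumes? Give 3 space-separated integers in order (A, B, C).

Answer: 3 2 12

Derivation:
Step 1: pour(C -> B) -> (A=3 B=6 C=8)
Step 2: empty(A) -> (A=0 B=6 C=8)
Step 3: fill(A) -> (A=3 B=6 C=8)
Step 4: empty(B) -> (A=3 B=0 C=8)
Step 5: fill(B) -> (A=3 B=6 C=8)
Step 6: pour(A -> C) -> (A=0 B=6 C=11)
Step 7: pour(B -> C) -> (A=0 B=5 C=12)
Step 8: pour(B -> A) -> (A=3 B=2 C=12)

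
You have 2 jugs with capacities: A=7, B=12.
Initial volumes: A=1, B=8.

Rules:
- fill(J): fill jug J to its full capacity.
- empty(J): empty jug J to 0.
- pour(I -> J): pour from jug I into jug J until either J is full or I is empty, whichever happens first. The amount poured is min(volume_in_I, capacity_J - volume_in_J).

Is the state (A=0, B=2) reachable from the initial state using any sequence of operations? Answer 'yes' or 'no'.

Answer: yes

Derivation:
BFS from (A=1, B=8):
  1. pour(B -> A) -> (A=7 B=2)
  2. empty(A) -> (A=0 B=2)
Target reached → yes.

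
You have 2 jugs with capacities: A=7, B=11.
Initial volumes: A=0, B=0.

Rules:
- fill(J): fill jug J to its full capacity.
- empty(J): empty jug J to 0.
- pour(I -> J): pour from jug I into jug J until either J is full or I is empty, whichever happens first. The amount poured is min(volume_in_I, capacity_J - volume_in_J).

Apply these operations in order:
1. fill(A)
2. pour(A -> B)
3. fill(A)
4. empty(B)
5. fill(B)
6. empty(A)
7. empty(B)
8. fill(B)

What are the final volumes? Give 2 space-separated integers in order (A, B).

Step 1: fill(A) -> (A=7 B=0)
Step 2: pour(A -> B) -> (A=0 B=7)
Step 3: fill(A) -> (A=7 B=7)
Step 4: empty(B) -> (A=7 B=0)
Step 5: fill(B) -> (A=7 B=11)
Step 6: empty(A) -> (A=0 B=11)
Step 7: empty(B) -> (A=0 B=0)
Step 8: fill(B) -> (A=0 B=11)

Answer: 0 11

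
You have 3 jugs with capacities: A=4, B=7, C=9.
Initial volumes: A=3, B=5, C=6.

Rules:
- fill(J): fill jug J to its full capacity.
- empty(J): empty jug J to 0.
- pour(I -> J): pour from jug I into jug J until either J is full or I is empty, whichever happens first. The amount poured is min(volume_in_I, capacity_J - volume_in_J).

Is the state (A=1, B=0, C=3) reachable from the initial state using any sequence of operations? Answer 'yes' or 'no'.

Answer: yes

Derivation:
BFS from (A=3, B=5, C=6):
  1. empty(A) -> (A=0 B=5 C=6)
  2. pour(B -> A) -> (A=4 B=1 C=6)
  3. pour(A -> C) -> (A=1 B=1 C=9)
  4. pour(C -> B) -> (A=1 B=7 C=3)
  5. empty(B) -> (A=1 B=0 C=3)
Target reached → yes.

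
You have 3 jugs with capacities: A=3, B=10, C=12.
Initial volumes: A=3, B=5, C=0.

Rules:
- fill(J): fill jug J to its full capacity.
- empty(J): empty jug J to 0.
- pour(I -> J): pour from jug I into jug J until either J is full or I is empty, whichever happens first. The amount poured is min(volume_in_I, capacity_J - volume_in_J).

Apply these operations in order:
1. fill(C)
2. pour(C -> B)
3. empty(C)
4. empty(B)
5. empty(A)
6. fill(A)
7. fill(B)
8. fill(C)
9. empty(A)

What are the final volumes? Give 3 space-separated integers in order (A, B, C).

Answer: 0 10 12

Derivation:
Step 1: fill(C) -> (A=3 B=5 C=12)
Step 2: pour(C -> B) -> (A=3 B=10 C=7)
Step 3: empty(C) -> (A=3 B=10 C=0)
Step 4: empty(B) -> (A=3 B=0 C=0)
Step 5: empty(A) -> (A=0 B=0 C=0)
Step 6: fill(A) -> (A=3 B=0 C=0)
Step 7: fill(B) -> (A=3 B=10 C=0)
Step 8: fill(C) -> (A=3 B=10 C=12)
Step 9: empty(A) -> (A=0 B=10 C=12)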